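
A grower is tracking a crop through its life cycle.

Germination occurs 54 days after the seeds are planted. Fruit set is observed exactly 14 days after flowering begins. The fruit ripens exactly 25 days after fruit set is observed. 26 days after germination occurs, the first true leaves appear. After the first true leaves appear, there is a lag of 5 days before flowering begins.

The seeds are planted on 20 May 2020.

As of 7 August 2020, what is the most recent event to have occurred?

The seeds are planted: May 20, 2020.
Germination occurs: May 20, 2020 + 54 days = Jul 13, 2020.
The first true leaves appear: Jul 13, 2020 + 26 days = Aug 8, 2020.
Flowering begins: Aug 8, 2020 + 5 days = Aug 13, 2020.
Fruit set is observed: Aug 13, 2020 + 14 days = Aug 27, 2020.
The fruit ripens: Aug 27, 2020 + 25 days = Sep 21, 2020.
Aug 7, 2020 falls between when germination occurs (Jul 13, 2020) and when the first true leaves appear (Aug 8, 2020).

Germination occurs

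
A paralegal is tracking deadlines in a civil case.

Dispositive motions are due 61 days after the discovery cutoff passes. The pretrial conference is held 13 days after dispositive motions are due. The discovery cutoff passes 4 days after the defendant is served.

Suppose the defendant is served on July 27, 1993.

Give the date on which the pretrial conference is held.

The defendant is served: Jul 27, 1993.
The discovery cutoff passes: Jul 27, 1993 + 4 days = Jul 31, 1993.
Dispositive motions are due: Jul 31, 1993 + 61 days = Sep 30, 1993.
The pretrial conference is held: Sep 30, 1993 + 13 days = Oct 13, 1993.

October 13, 1993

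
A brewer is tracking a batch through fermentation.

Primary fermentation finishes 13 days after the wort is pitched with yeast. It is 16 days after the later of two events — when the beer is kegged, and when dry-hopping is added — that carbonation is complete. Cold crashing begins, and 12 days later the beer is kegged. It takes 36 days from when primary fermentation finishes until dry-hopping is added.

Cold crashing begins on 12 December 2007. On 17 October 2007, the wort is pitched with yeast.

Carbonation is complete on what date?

Cold crashing begins: Dec 12, 2007.
The beer is kegged: Dec 12, 2007 + 12 days = Dec 24, 2007.
The wort is pitched with yeast: Oct 17, 2007.
Primary fermentation finishes: Oct 17, 2007 + 13 days = Oct 30, 2007.
Dry-hopping is added: Oct 30, 2007 + 36 days = Dec 5, 2007.
Both prerequisites met — the beer is kegged (Dec 24, 2007), dry-hopping is added (Dec 5, 2007); the later is Dec 24, 2007.
Carbonation is complete: Dec 24, 2007 + 16 days = Jan 9, 2008.

9 January 2008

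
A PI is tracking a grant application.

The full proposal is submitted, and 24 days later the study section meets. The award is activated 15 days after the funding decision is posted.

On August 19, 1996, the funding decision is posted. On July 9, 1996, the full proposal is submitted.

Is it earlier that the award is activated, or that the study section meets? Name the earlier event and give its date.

The study section meets — August 2, 1996

The funding decision is posted: Aug 19, 1996.
The award is activated: Aug 19, 1996 + 15 days = Sep 3, 1996.
The full proposal is submitted: Jul 9, 1996.
The study section meets: Jul 9, 1996 + 24 days = Aug 2, 1996.
Comparing: the award is activated on Sep 3, 1996 vs the study section meets on Aug 2, 1996. Earlier: the study section meets.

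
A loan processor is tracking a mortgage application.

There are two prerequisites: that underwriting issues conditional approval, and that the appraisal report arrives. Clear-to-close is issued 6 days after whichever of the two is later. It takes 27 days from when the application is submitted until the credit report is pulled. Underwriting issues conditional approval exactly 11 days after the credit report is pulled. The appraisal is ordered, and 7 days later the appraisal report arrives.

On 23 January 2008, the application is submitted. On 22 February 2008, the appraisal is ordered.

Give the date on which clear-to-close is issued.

7 March 2008

The application is submitted: Jan 23, 2008.
The credit report is pulled: Jan 23, 2008 + 27 days = Feb 19, 2008.
Underwriting issues conditional approval: Feb 19, 2008 + 11 days = Mar 1, 2008.
The appraisal is ordered: Feb 22, 2008.
The appraisal report arrives: Feb 22, 2008 + 7 days = Feb 29, 2008.
Both prerequisites met — underwriting issues conditional approval (Mar 1, 2008), the appraisal report arrives (Feb 29, 2008); the later is Mar 1, 2008.
Clear-to-close is issued: Mar 1, 2008 + 6 days = Mar 7, 2008.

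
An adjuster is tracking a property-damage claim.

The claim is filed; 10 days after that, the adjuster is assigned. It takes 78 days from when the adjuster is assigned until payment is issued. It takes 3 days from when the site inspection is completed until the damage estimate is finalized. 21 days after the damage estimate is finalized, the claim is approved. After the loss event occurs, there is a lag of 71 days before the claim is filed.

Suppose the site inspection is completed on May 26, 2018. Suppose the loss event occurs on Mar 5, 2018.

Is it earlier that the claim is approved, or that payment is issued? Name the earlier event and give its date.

The site inspection is completed: May 26, 2018.
The damage estimate is finalized: May 26, 2018 + 3 days = May 29, 2018.
The claim is approved: May 29, 2018 + 21 days = Jun 19, 2018.
The loss event occurs: Mar 5, 2018.
The claim is filed: Mar 5, 2018 + 71 days = May 15, 2018.
The adjuster is assigned: May 15, 2018 + 10 days = May 25, 2018.
Payment is issued: May 25, 2018 + 78 days = Aug 11, 2018.
Comparing: the claim is approved on Jun 19, 2018 vs payment is issued on Aug 11, 2018. Earlier: the claim is approved.

The claim is approved — Jun 19, 2018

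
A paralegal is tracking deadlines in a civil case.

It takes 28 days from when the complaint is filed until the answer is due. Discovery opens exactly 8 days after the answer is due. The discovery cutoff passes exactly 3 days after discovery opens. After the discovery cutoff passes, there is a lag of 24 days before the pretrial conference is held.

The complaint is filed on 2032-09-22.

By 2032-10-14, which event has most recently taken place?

The complaint is filed

The complaint is filed: Sep 22, 2032.
The answer is due: Sep 22, 2032 + 28 days = Oct 20, 2032.
Discovery opens: Oct 20, 2032 + 8 days = Oct 28, 2032.
The discovery cutoff passes: Oct 28, 2032 + 3 days = Oct 31, 2032.
The pretrial conference is held: Oct 31, 2032 + 24 days = Nov 24, 2032.
Oct 14, 2032 falls between when the complaint is filed (Sep 22, 2032) and when the answer is due (Oct 20, 2032).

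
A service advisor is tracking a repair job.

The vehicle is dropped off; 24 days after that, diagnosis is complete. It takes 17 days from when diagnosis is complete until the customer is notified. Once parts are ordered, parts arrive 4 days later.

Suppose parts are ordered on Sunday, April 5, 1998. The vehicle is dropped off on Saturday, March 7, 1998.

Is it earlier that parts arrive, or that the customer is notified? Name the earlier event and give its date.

Parts are ordered: Apr 5, 1998.
Parts arrive: Apr 5, 1998 + 4 days = Apr 9, 1998.
The vehicle is dropped off: Mar 7, 1998.
Diagnosis is complete: Mar 7, 1998 + 24 days = Mar 31, 1998.
The customer is notified: Mar 31, 1998 + 17 days = Apr 17, 1998.
Comparing: parts arrive on Apr 9, 1998 vs the customer is notified on Apr 17, 1998. Earlier: parts arrive.

Parts arrive — Thursday, April 9, 1998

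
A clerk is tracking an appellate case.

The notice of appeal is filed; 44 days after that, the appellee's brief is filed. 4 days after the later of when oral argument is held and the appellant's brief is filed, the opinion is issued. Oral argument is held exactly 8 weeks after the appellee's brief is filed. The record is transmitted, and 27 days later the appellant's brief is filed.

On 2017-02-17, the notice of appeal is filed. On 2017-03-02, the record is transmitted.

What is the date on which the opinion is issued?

The notice of appeal is filed: Feb 17, 2017.
The appellee's brief is filed: Feb 17, 2017 + 44 days = Apr 2, 2017.
Oral argument is held: Apr 2, 2017 + 8 weeks = May 28, 2017.
The record is transmitted: Mar 2, 2017.
The appellant's brief is filed: Mar 2, 2017 + 27 days = Mar 29, 2017.
Both prerequisites met — oral argument is held (May 28, 2017), the appellant's brief is filed (Mar 29, 2017); the later is May 28, 2017.
The opinion is issued: May 28, 2017 + 4 days = Jun 1, 2017.

2017-06-01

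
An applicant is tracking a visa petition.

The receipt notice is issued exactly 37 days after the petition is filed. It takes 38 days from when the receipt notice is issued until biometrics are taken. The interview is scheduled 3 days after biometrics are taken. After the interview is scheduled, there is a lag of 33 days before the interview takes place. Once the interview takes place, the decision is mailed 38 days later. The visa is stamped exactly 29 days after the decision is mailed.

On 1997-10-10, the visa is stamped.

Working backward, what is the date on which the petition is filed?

The visa is stamped: Oct 10, 1997.
The decision is mailed: Oct 10, 1997 − 29 days = Sep 11, 1997.
The interview takes place: Sep 11, 1997 − 38 days = Aug 4, 1997.
The interview is scheduled: Aug 4, 1997 − 33 days = Jul 2, 1997.
Biometrics are taken: Jul 2, 1997 − 3 days = Jun 29, 1997.
The receipt notice is issued: Jun 29, 1997 − 38 days = May 22, 1997.
The petition is filed: May 22, 1997 − 37 days = Apr 15, 1997.

1997-04-15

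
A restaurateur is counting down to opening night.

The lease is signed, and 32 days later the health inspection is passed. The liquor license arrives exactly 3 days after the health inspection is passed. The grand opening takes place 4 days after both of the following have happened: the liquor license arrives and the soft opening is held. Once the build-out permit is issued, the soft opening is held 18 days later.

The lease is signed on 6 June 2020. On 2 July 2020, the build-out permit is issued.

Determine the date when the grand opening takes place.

24 July 2020

The lease is signed: Jun 6, 2020.
The health inspection is passed: Jun 6, 2020 + 32 days = Jul 8, 2020.
The liquor license arrives: Jul 8, 2020 + 3 days = Jul 11, 2020.
The build-out permit is issued: Jul 2, 2020.
The soft opening is held: Jul 2, 2020 + 18 days = Jul 20, 2020.
Both prerequisites met — the liquor license arrives (Jul 11, 2020), the soft opening is held (Jul 20, 2020); the later is Jul 20, 2020.
The grand opening takes place: Jul 20, 2020 + 4 days = Jul 24, 2020.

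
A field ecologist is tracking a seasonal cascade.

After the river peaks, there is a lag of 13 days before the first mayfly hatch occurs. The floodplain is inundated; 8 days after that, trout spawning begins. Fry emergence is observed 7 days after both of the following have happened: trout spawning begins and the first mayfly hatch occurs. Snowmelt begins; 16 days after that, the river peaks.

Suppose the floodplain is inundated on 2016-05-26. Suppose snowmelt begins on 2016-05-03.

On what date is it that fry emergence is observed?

The floodplain is inundated: May 26, 2016.
Trout spawning begins: May 26, 2016 + 8 days = Jun 3, 2016.
Snowmelt begins: May 3, 2016.
The river peaks: May 3, 2016 + 16 days = May 19, 2016.
The first mayfly hatch occurs: May 19, 2016 + 13 days = Jun 1, 2016.
Both prerequisites met — trout spawning begins (Jun 3, 2016), the first mayfly hatch occurs (Jun 1, 2016); the later is Jun 3, 2016.
Fry emergence is observed: Jun 3, 2016 + 7 days = Jun 10, 2016.

2016-06-10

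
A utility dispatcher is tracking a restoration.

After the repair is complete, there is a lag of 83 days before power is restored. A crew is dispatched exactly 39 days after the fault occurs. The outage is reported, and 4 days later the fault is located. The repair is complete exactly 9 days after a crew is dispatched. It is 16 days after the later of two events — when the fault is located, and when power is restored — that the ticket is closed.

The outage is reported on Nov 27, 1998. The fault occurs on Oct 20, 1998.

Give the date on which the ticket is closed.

The outage is reported: Nov 27, 1998.
The fault is located: Nov 27, 1998 + 4 days = Dec 1, 1998.
The fault occurs: Oct 20, 1998.
A crew is dispatched: Oct 20, 1998 + 39 days = Nov 28, 1998.
The repair is complete: Nov 28, 1998 + 9 days = Dec 7, 1998.
Power is restored: Dec 7, 1998 + 83 days = Feb 28, 1999.
Both prerequisites met — the fault is located (Dec 1, 1998), power is restored (Feb 28, 1999); the later is Feb 28, 1999.
The ticket is closed: Feb 28, 1999 + 16 days = Mar 16, 1999.

Mar 16, 1999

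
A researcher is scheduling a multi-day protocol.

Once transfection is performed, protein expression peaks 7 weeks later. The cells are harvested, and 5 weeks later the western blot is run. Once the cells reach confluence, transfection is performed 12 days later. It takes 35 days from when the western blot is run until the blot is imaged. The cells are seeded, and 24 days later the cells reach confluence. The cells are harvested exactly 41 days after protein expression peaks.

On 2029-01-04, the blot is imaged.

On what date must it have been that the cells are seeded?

2028-06-22

The blot is imaged: Jan 4, 2029.
The western blot is run: Jan 4, 2029 − 35 days = Nov 30, 2028.
The cells are harvested: Nov 30, 2028 − 5 weeks = Oct 26, 2028.
Protein expression peaks: Oct 26, 2028 − 41 days = Sep 15, 2028.
Transfection is performed: Sep 15, 2028 − 7 weeks = Jul 28, 2028.
The cells reach confluence: Jul 28, 2028 − 12 days = Jul 16, 2028.
The cells are seeded: Jul 16, 2028 − 24 days = Jun 22, 2028.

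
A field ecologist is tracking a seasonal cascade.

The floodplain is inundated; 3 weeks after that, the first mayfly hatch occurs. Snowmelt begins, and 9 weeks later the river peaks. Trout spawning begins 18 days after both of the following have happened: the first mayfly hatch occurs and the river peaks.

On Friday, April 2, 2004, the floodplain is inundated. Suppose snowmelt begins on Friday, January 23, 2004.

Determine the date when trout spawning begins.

Tuesday, May 11, 2004

The floodplain is inundated: Apr 2, 2004.
The first mayfly hatch occurs: Apr 2, 2004 + 3 weeks = Apr 23, 2004.
Snowmelt begins: Jan 23, 2004.
The river peaks: Jan 23, 2004 + 9 weeks = Mar 26, 2004.
Both prerequisites met — the first mayfly hatch occurs (Apr 23, 2004), the river peaks (Mar 26, 2004); the later is Apr 23, 2004.
Trout spawning begins: Apr 23, 2004 + 18 days = May 11, 2004.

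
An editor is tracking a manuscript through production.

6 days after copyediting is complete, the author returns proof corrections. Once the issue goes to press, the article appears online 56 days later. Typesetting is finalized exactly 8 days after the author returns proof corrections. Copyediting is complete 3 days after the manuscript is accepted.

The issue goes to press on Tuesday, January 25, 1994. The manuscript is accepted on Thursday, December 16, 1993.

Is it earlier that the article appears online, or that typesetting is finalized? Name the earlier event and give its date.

Typesetting is finalized — Sunday, January 2, 1994

The issue goes to press: Jan 25, 1994.
The article appears online: Jan 25, 1994 + 56 days = Mar 22, 1994.
The manuscript is accepted: Dec 16, 1993.
Copyediting is complete: Dec 16, 1993 + 3 days = Dec 19, 1993.
The author returns proof corrections: Dec 19, 1993 + 6 days = Dec 25, 1993.
Typesetting is finalized: Dec 25, 1993 + 8 days = Jan 2, 1994.
Comparing: the article appears online on Mar 22, 1994 vs typesetting is finalized on Jan 2, 1994. Earlier: typesetting is finalized.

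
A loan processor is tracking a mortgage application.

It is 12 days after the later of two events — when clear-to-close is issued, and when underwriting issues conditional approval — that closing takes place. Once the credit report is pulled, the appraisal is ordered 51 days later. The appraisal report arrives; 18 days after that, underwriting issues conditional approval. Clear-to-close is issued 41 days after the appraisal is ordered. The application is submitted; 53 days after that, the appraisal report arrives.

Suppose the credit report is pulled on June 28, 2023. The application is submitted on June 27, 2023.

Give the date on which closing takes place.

October 10, 2023

The credit report is pulled: Jun 28, 2023.
The appraisal is ordered: Jun 28, 2023 + 51 days = Aug 18, 2023.
Clear-to-close is issued: Aug 18, 2023 + 41 days = Sep 28, 2023.
The application is submitted: Jun 27, 2023.
The appraisal report arrives: Jun 27, 2023 + 53 days = Aug 19, 2023.
Underwriting issues conditional approval: Aug 19, 2023 + 18 days = Sep 6, 2023.
Both prerequisites met — clear-to-close is issued (Sep 28, 2023), underwriting issues conditional approval (Sep 6, 2023); the later is Sep 28, 2023.
Closing takes place: Sep 28, 2023 + 12 days = Oct 10, 2023.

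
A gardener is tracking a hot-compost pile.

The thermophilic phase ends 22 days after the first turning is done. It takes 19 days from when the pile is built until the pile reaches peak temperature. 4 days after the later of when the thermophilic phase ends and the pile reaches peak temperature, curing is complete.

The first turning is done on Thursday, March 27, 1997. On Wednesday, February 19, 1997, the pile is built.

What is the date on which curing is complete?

The first turning is done: Mar 27, 1997.
The thermophilic phase ends: Mar 27, 1997 + 22 days = Apr 18, 1997.
The pile is built: Feb 19, 1997.
The pile reaches peak temperature: Feb 19, 1997 + 19 days = Mar 10, 1997.
Both prerequisites met — the thermophilic phase ends (Apr 18, 1997), the pile reaches peak temperature (Mar 10, 1997); the later is Apr 18, 1997.
Curing is complete: Apr 18, 1997 + 4 days = Apr 22, 1997.

Tuesday, April 22, 1997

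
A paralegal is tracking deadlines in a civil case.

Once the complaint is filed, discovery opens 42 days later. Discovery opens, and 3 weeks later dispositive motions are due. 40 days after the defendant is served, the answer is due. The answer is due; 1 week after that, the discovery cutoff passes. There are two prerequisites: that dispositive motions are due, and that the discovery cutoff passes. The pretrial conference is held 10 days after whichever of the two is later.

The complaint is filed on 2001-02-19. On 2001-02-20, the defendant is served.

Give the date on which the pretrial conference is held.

The complaint is filed: Feb 19, 2001.
Discovery opens: Feb 19, 2001 + 42 days = Apr 2, 2001.
Dispositive motions are due: Apr 2, 2001 + 3 weeks = Apr 23, 2001.
The defendant is served: Feb 20, 2001.
The answer is due: Feb 20, 2001 + 40 days = Apr 1, 2001.
The discovery cutoff passes: Apr 1, 2001 + 1 week = Apr 8, 2001.
Both prerequisites met — dispositive motions are due (Apr 23, 2001), the discovery cutoff passes (Apr 8, 2001); the later is Apr 23, 2001.
The pretrial conference is held: Apr 23, 2001 + 10 days = May 3, 2001.

2001-05-03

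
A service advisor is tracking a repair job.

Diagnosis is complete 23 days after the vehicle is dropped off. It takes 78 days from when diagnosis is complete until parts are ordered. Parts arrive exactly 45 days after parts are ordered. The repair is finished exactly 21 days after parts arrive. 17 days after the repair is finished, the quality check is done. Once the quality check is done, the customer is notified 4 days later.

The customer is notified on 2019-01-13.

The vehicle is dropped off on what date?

2018-07-09

The customer is notified: Jan 13, 2019.
The quality check is done: Jan 13, 2019 − 4 days = Jan 9, 2019.
The repair is finished: Jan 9, 2019 − 17 days = Dec 23, 2018.
Parts arrive: Dec 23, 2018 − 21 days = Dec 2, 2018.
Parts are ordered: Dec 2, 2018 − 45 days = Oct 18, 2018.
Diagnosis is complete: Oct 18, 2018 − 78 days = Aug 1, 2018.
The vehicle is dropped off: Aug 1, 2018 − 23 days = Jul 9, 2018.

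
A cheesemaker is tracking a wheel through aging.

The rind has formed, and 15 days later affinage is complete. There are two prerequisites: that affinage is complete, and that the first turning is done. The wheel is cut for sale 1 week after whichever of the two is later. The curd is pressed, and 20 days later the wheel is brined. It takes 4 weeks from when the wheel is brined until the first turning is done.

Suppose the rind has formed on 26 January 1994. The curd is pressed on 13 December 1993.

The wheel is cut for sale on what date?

17 February 1994

The rind has formed: Jan 26, 1994.
Affinage is complete: Jan 26, 1994 + 15 days = Feb 10, 1994.
The curd is pressed: Dec 13, 1993.
The wheel is brined: Dec 13, 1993 + 20 days = Jan 2, 1994.
The first turning is done: Jan 2, 1994 + 4 weeks = Jan 30, 1994.
Both prerequisites met — affinage is complete (Feb 10, 1994), the first turning is done (Jan 30, 1994); the later is Feb 10, 1994.
The wheel is cut for sale: Feb 10, 1994 + 1 week = Feb 17, 1994.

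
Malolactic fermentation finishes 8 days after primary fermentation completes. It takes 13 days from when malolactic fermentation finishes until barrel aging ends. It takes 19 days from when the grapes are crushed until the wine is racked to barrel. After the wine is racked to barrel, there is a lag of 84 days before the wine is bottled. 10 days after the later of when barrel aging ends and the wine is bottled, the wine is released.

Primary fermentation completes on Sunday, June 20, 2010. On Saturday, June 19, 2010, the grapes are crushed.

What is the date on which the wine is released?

Sunday, October 10, 2010

Primary fermentation completes: Jun 20, 2010.
Malolactic fermentation finishes: Jun 20, 2010 + 8 days = Jun 28, 2010.
Barrel aging ends: Jun 28, 2010 + 13 days = Jul 11, 2010.
The grapes are crushed: Jun 19, 2010.
The wine is racked to barrel: Jun 19, 2010 + 19 days = Jul 8, 2010.
The wine is bottled: Jul 8, 2010 + 84 days = Sep 30, 2010.
Both prerequisites met — barrel aging ends (Jul 11, 2010), the wine is bottled (Sep 30, 2010); the later is Sep 30, 2010.
The wine is released: Sep 30, 2010 + 10 days = Oct 10, 2010.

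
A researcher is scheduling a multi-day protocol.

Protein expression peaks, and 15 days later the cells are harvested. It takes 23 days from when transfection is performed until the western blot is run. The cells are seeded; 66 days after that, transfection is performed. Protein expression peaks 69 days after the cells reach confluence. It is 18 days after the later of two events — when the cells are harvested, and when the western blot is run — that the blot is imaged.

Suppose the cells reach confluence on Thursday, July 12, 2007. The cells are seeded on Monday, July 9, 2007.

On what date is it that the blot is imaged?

The cells reach confluence: Jul 12, 2007.
Protein expression peaks: Jul 12, 2007 + 69 days = Sep 19, 2007.
The cells are harvested: Sep 19, 2007 + 15 days = Oct 4, 2007.
The cells are seeded: Jul 9, 2007.
Transfection is performed: Jul 9, 2007 + 66 days = Sep 13, 2007.
The western blot is run: Sep 13, 2007 + 23 days = Oct 6, 2007.
Both prerequisites met — the cells are harvested (Oct 4, 2007), the western blot is run (Oct 6, 2007); the later is Oct 6, 2007.
The blot is imaged: Oct 6, 2007 + 18 days = Oct 24, 2007.

Wednesday, October 24, 2007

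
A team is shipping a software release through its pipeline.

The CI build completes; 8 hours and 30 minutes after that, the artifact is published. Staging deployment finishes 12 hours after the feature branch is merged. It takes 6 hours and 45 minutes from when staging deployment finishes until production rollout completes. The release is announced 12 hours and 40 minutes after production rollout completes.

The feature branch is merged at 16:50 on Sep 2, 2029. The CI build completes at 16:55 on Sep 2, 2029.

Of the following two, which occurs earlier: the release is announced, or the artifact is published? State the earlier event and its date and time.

The feature branch is merged: 16:50 Sep 2, 2029.
Staging deployment finishes: 16:50 Sep 2, 2029 + 12h = 04:50 Sep 3, 2029.
Production rollout completes: 04:50 Sep 3, 2029 + 6h45m = 11:35 Sep 3, 2029.
The release is announced: 11:35 Sep 3, 2029 + 12h40m = 00:15 Sep 4, 2029.
The CI build completes: 16:55 Sep 2, 2029.
The artifact is published: 16:55 Sep 2, 2029 + 8h30m = 01:25 Sep 3, 2029.
Comparing: the release is announced at 00:15 Sep 4, 2029 vs the artifact is published at 01:25 Sep 3, 2029. Earlier: the artifact is published.

The artifact is published — 01:25 on Sep 3, 2029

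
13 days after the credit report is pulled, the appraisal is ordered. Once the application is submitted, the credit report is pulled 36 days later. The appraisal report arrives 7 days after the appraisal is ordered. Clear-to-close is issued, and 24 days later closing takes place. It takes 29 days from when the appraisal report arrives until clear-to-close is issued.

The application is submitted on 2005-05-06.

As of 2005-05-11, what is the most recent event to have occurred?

The application is submitted

The application is submitted: May 6, 2005.
The credit report is pulled: May 6, 2005 + 36 days = Jun 11, 2005.
The appraisal is ordered: Jun 11, 2005 + 13 days = Jun 24, 2005.
The appraisal report arrives: Jun 24, 2005 + 7 days = Jul 1, 2005.
Clear-to-close is issued: Jul 1, 2005 + 29 days = Jul 30, 2005.
Closing takes place: Jul 30, 2005 + 24 days = Aug 23, 2005.
May 11, 2005 falls between when the application is submitted (May 6, 2005) and when the credit report is pulled (Jun 11, 2005).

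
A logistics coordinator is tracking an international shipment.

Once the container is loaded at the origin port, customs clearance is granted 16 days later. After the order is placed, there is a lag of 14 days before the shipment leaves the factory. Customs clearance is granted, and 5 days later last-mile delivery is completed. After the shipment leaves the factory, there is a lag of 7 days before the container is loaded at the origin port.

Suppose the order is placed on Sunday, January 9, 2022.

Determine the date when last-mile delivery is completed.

Sunday, February 20, 2022

The order is placed: Jan 9, 2022.
The shipment leaves the factory: Jan 9, 2022 + 14 days = Jan 23, 2022.
The container is loaded at the origin port: Jan 23, 2022 + 7 days = Jan 30, 2022.
Customs clearance is granted: Jan 30, 2022 + 16 days = Feb 15, 2022.
Last-mile delivery is completed: Feb 15, 2022 + 5 days = Feb 20, 2022.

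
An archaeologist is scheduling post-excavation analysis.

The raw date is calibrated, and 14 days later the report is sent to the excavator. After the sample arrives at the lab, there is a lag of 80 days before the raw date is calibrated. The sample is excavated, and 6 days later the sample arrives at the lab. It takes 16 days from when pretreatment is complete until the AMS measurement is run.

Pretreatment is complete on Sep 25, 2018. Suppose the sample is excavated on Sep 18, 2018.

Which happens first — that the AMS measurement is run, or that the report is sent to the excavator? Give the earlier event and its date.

The AMS measurement is run — Oct 11, 2018

Pretreatment is complete: Sep 25, 2018.
The AMS measurement is run: Sep 25, 2018 + 16 days = Oct 11, 2018.
The sample is excavated: Sep 18, 2018.
The sample arrives at the lab: Sep 18, 2018 + 6 days = Sep 24, 2018.
The raw date is calibrated: Sep 24, 2018 + 80 days = Dec 13, 2018.
The report is sent to the excavator: Dec 13, 2018 + 14 days = Dec 27, 2018.
Comparing: the AMS measurement is run on Oct 11, 2018 vs the report is sent to the excavator on Dec 27, 2018. Earlier: the AMS measurement is run.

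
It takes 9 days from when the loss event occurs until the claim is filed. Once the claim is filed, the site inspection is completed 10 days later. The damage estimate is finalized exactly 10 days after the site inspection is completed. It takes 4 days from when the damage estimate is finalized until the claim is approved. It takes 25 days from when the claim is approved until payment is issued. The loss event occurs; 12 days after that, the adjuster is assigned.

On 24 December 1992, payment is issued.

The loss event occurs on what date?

Payment is issued: Dec 24, 1992.
The claim is approved: Dec 24, 1992 − 25 days = Nov 29, 1992.
The damage estimate is finalized: Nov 29, 1992 − 4 days = Nov 25, 1992.
The site inspection is completed: Nov 25, 1992 − 10 days = Nov 15, 1992.
The claim is filed: Nov 15, 1992 − 10 days = Nov 5, 1992.
The loss event occurs: Nov 5, 1992 − 9 days = Oct 27, 1992.

27 October 1992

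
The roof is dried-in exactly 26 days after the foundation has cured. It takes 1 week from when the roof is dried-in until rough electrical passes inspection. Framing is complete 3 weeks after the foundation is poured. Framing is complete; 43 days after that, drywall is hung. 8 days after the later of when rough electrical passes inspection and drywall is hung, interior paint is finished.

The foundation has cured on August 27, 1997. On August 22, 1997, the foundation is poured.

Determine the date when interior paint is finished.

The foundation has cured: Aug 27, 1997.
The roof is dried-in: Aug 27, 1997 + 26 days = Sep 22, 1997.
Rough electrical passes inspection: Sep 22, 1997 + 1 week = Sep 29, 1997.
The foundation is poured: Aug 22, 1997.
Framing is complete: Aug 22, 1997 + 3 weeks = Sep 12, 1997.
Drywall is hung: Sep 12, 1997 + 43 days = Oct 25, 1997.
Both prerequisites met — rough electrical passes inspection (Sep 29, 1997), drywall is hung (Oct 25, 1997); the later is Oct 25, 1997.
Interior paint is finished: Oct 25, 1997 + 8 days = Nov 2, 1997.

November 2, 1997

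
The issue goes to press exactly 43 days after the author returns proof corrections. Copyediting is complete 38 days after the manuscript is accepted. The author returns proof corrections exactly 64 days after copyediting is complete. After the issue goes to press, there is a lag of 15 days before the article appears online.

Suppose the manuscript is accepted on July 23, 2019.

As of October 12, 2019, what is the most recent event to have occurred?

Copyediting is complete

The manuscript is accepted: Jul 23, 2019.
Copyediting is complete: Jul 23, 2019 + 38 days = Aug 30, 2019.
The author returns proof corrections: Aug 30, 2019 + 64 days = Nov 2, 2019.
The issue goes to press: Nov 2, 2019 + 43 days = Dec 15, 2019.
The article appears online: Dec 15, 2019 + 15 days = Dec 30, 2019.
Oct 12, 2019 falls between when copyediting is complete (Aug 30, 2019) and when the author returns proof corrections (Nov 2, 2019).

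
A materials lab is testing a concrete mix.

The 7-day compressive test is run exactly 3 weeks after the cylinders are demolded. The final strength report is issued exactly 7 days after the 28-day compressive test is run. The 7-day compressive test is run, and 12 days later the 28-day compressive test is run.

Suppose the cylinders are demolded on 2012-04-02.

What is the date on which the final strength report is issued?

The cylinders are demolded: Apr 2, 2012.
The 7-day compressive test is run: Apr 2, 2012 + 3 weeks = Apr 23, 2012.
The 28-day compressive test is run: Apr 23, 2012 + 12 days = May 5, 2012.
The final strength report is issued: May 5, 2012 + 7 days = May 12, 2012.

2012-05-12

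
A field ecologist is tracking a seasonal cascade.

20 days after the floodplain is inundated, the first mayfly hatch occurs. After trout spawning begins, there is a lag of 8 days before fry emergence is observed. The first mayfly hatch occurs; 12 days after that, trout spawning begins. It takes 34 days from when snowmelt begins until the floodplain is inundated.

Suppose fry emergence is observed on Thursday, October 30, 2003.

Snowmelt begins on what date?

Sunday, August 17, 2003

Fry emergence is observed: Oct 30, 2003.
Trout spawning begins: Oct 30, 2003 − 8 days = Oct 22, 2003.
The first mayfly hatch occurs: Oct 22, 2003 − 12 days = Oct 10, 2003.
The floodplain is inundated: Oct 10, 2003 − 20 days = Sep 20, 2003.
Snowmelt begins: Sep 20, 2003 − 34 days = Aug 17, 2003.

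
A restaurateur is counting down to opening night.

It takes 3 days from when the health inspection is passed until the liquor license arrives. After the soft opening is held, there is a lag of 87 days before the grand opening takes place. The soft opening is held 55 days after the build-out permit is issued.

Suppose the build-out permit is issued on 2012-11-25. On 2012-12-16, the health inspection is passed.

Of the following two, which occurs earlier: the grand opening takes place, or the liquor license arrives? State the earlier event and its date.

The liquor license arrives — 2012-12-19

The build-out permit is issued: Nov 25, 2012.
The soft opening is held: Nov 25, 2012 + 55 days = Jan 19, 2013.
The grand opening takes place: Jan 19, 2013 + 87 days = Apr 16, 2013.
The health inspection is passed: Dec 16, 2012.
The liquor license arrives: Dec 16, 2012 + 3 days = Dec 19, 2012.
Comparing: the grand opening takes place on Apr 16, 2013 vs the liquor license arrives on Dec 19, 2012. Earlier: the liquor license arrives.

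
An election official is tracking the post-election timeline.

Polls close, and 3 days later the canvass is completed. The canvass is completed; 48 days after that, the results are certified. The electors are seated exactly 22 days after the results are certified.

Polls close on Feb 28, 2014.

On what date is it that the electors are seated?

May 12, 2014

Polls close: Feb 28, 2014.
The canvass is completed: Feb 28, 2014 + 3 days = Mar 3, 2014.
The results are certified: Mar 3, 2014 + 48 days = Apr 20, 2014.
The electors are seated: Apr 20, 2014 + 22 days = May 12, 2014.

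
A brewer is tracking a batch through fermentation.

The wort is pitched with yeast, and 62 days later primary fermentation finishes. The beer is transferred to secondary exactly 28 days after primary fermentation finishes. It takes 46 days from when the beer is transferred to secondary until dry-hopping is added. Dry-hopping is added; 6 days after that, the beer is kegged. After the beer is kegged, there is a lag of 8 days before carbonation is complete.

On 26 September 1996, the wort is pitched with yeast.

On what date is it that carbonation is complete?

23 February 1997

The wort is pitched with yeast: Sep 26, 1996.
Primary fermentation finishes: Sep 26, 1996 + 62 days = Nov 27, 1996.
The beer is transferred to secondary: Nov 27, 1996 + 28 days = Dec 25, 1996.
Dry-hopping is added: Dec 25, 1996 + 46 days = Feb 9, 1997.
The beer is kegged: Feb 9, 1997 + 6 days = Feb 15, 1997.
Carbonation is complete: Feb 15, 1997 + 8 days = Feb 23, 1997.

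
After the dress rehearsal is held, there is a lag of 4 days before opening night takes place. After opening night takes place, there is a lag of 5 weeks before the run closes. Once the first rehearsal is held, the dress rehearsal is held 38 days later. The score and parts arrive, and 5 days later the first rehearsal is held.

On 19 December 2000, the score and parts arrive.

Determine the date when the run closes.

The score and parts arrive: Dec 19, 2000.
The first rehearsal is held: Dec 19, 2000 + 5 days = Dec 24, 2000.
The dress rehearsal is held: Dec 24, 2000 + 38 days = Jan 31, 2001.
Opening night takes place: Jan 31, 2001 + 4 days = Feb 4, 2001.
The run closes: Feb 4, 2001 + 5 weeks = Mar 11, 2001.

11 March 2001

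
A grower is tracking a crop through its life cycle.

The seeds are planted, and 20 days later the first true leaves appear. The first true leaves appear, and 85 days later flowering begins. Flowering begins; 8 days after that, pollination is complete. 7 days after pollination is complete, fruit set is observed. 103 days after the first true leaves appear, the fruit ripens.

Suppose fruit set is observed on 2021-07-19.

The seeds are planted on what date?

2021-03-21

Fruit set is observed: Jul 19, 2021.
Pollination is complete: Jul 19, 2021 − 7 days = Jul 12, 2021.
Flowering begins: Jul 12, 2021 − 8 days = Jul 4, 2021.
The first true leaves appear: Jul 4, 2021 − 85 days = Apr 10, 2021.
The seeds are planted: Apr 10, 2021 − 20 days = Mar 21, 2021.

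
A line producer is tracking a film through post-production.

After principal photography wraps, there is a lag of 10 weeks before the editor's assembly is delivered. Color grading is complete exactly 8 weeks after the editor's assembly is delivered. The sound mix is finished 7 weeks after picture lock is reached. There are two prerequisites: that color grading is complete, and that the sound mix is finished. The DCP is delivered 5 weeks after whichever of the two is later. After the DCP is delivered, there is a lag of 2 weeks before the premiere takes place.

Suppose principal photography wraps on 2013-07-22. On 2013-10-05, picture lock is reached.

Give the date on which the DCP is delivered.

Principal photography wraps: Jul 22, 2013.
The editor's assembly is delivered: Jul 22, 2013 + 10 weeks = Sep 30, 2013.
Color grading is complete: Sep 30, 2013 + 8 weeks = Nov 25, 2013.
Picture lock is reached: Oct 5, 2013.
The sound mix is finished: Oct 5, 2013 + 7 weeks = Nov 23, 2013.
Both prerequisites met — color grading is complete (Nov 25, 2013), the sound mix is finished (Nov 23, 2013); the later is Nov 25, 2013.
The DCP is delivered: Nov 25, 2013 + 5 weeks = Dec 30, 2013.

2013-12-30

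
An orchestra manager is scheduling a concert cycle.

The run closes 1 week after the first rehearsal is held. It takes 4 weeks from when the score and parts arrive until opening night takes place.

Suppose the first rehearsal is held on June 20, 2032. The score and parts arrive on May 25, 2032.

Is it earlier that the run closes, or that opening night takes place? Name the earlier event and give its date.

The first rehearsal is held: Jun 20, 2032.
The run closes: Jun 20, 2032 + 1 week = Jun 27, 2032.
The score and parts arrive: May 25, 2032.
Opening night takes place: May 25, 2032 + 4 weeks = Jun 22, 2032.
Comparing: the run closes on Jun 27, 2032 vs opening night takes place on Jun 22, 2032. Earlier: opening night takes place.

Opening night takes place — June 22, 2032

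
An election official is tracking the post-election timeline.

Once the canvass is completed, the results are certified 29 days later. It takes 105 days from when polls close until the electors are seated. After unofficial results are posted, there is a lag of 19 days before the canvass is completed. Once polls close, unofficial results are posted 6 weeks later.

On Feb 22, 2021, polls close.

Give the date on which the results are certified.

Polls close: Feb 22, 2021.
Unofficial results are posted: Feb 22, 2021 + 6 weeks = Apr 5, 2021.
The canvass is completed: Apr 5, 2021 + 19 days = Apr 24, 2021.
The results are certified: Apr 24, 2021 + 29 days = May 23, 2021.

May 23, 2021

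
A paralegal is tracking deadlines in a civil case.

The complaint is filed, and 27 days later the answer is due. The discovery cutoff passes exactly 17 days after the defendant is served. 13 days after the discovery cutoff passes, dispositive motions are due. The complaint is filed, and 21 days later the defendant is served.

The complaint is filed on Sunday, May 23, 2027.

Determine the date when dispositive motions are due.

The complaint is filed: May 23, 2027.
The defendant is served: May 23, 2027 + 21 days = Jun 13, 2027.
The discovery cutoff passes: Jun 13, 2027 + 17 days = Jun 30, 2027.
Dispositive motions are due: Jun 30, 2027 + 13 days = Jul 13, 2027.

Tuesday, July 13, 2027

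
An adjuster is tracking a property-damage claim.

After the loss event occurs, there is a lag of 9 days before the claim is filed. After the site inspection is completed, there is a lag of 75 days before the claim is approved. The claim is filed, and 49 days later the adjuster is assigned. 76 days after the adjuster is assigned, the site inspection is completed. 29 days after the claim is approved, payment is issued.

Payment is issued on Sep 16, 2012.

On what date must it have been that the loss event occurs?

Jan 22, 2012

Payment is issued: Sep 16, 2012.
The claim is approved: Sep 16, 2012 − 29 days = Aug 18, 2012.
The site inspection is completed: Aug 18, 2012 − 75 days = Jun 4, 2012.
The adjuster is assigned: Jun 4, 2012 − 76 days = Mar 20, 2012.
The claim is filed: Mar 20, 2012 − 49 days = Jan 31, 2012.
The loss event occurs: Jan 31, 2012 − 9 days = Jan 22, 2012.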